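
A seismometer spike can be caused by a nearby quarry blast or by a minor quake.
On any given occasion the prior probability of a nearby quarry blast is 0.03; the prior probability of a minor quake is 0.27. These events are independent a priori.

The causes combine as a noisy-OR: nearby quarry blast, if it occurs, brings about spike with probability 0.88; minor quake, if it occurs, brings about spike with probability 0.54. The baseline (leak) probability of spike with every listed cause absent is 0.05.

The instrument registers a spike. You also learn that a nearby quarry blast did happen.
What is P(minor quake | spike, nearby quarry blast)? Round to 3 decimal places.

P(minor quake | spike, nearby quarry blast) ≈ 0.283

Under noisy-OR, P(spike | causes) = 1 − (1−0.05)·∏(1−qᵢ) over the active causes.
Numerator (weight on configurations with minor quake): 0.94756×0.27 = 0.255841
Normalizer over all consistent configurations: 0.886×0.73 + 0.94756×0.27 = 0.902621
P(minor quake | spike, nearby quarry blast) = 0.255841/0.902621 ≈ 0.283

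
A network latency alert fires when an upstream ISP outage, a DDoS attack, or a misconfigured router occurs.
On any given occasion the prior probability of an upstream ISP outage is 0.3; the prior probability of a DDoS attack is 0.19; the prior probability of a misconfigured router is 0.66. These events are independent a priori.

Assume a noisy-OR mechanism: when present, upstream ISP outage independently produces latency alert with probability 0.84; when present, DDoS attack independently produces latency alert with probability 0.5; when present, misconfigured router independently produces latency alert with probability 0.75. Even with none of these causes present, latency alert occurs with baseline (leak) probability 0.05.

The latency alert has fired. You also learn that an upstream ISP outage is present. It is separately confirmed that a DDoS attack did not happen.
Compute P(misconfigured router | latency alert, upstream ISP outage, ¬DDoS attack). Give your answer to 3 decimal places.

Under noisy-OR, P(latency alert | causes) = 1 − (1−0.05)·∏(1−qᵢ) over the active causes.
Weight on misconfigured router=true, given the evidence: 0.962×0.66 = 0.634920
The normalizing constant is 0.848×0.34 + 0.962×0.66 = 0.923240
P(misconfigured router | latency alert, upstream ISP outage, ¬DDoS attack) = 0.634920/0.923240 ≈ 0.688

P(misconfigured router | latency alert, upstream ISP outage, ¬DDoS attack) ≈ 0.688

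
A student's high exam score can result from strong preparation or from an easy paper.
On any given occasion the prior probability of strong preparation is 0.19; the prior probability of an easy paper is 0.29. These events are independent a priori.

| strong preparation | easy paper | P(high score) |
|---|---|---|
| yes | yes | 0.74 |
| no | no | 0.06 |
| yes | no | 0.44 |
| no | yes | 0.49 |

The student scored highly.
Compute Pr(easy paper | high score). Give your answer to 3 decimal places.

Pr(easy paper | high score) ≈ 0.624

Sum P(high score|·) weighted by the priors over the 4 (strong preparation, easy paper) configurations:
  P(high score) = 0.06·0.81·0.71 + 0.49·0.81·0.29 + 0.44·0.19·0.71 + 0.74·0.19·0.29
        = 0.034506 + 0.115101 + 0.059356 + 0.040774 = 0.249737
Keeping only the easy paper-present terms gives 0.155875, so
  P(easy paper | high score) = 0.155875 / 0.249737 ≈ 0.624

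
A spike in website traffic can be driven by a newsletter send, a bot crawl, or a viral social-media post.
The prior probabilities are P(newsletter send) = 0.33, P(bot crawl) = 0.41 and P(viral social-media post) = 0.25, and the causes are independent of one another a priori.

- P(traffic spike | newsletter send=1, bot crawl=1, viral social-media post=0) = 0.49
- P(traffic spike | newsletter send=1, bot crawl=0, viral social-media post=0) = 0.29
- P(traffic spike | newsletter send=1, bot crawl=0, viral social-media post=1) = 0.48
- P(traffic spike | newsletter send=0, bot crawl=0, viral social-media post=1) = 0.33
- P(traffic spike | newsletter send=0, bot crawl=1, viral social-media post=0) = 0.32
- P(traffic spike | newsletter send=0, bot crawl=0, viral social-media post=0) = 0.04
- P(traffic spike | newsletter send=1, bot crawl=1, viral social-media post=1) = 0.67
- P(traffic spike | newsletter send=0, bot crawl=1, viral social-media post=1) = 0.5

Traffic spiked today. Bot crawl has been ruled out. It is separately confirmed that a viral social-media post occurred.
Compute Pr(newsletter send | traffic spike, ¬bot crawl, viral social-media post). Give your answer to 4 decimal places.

Pr(newsletter send | traffic spike, ¬bot crawl, viral social-media post) ≈ 0.4174

P(traffic spike | ¬bot crawl, viral social-media post) = 0.33*0.67 + 0.48*0.33 = 0.221100 + 0.158400 = 0.379500
Of this, 0.158400 comes from 0.48*0.33 (the newsletter send=true cases).
Hence the posterior is 0.158400/0.379500 ≈ 0.4174.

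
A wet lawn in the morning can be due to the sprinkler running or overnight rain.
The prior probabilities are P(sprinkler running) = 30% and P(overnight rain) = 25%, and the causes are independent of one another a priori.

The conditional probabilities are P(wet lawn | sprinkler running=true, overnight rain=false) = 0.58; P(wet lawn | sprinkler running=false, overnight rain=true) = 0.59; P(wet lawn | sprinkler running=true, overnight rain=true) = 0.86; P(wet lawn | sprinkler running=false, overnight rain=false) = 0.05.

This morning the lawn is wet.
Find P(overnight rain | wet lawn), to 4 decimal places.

P(overnight rain | wet lawn) ≈ 0.5169

Weight on overnight rain=true, given the evidence: 0.103250 + 0.064500 = 0.167750
Denominator P(wet lawn): 0.05*0.7*0.75 + 0.59*0.7*0.25 + 0.58*0.3*0.75 + 0.86*0.3*0.25 = 0.324500
Posterior = 0.167750 / 0.324500 ≈ 0.5169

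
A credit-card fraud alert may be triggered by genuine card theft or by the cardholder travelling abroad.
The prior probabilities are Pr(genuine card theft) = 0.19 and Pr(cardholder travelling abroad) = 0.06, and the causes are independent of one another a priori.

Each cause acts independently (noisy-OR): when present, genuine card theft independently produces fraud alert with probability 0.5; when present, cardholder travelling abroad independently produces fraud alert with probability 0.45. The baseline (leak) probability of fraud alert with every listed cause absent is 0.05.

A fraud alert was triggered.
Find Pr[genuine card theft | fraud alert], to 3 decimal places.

Under noisy-OR, P(fraud alert | causes) = 1 − (1−0.05)·∏(1−qᵢ) over the active causes.
P(fraud alert) = 0.05·0.81·0.94 + 0.4775·0.81·0.06 + 0.525·0.19·0.94 + 0.73875·0.19·0.06 = 0.038070 + 0.023207 + 0.093765 + 0.008422 = 0.163464
Of this, 0.102187 comes from 0.093765 + 0.008422 (the genuine card theft=true cases).
Hence the posterior is 0.102187/0.163464 ≈ 0.625.

Pr[genuine card theft | fraud alert] ≈ 0.625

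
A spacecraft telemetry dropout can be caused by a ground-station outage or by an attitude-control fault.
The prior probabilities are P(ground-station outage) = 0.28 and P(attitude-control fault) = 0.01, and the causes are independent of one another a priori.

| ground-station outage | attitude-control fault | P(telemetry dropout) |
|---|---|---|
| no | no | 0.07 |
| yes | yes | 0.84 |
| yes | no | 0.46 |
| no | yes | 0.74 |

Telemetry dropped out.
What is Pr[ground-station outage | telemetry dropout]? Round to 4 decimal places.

By total probability over the 4 (ground-station outage, attitude-control fault) configurations:
  P(telemetry dropout) = 0.07×0.72×0.99 + 0.74×0.72×0.01 + 0.46×0.28×0.99 + 0.84×0.28×0.01
        = 0.049896 + 0.005328 + 0.127512 + 0.002352 = 0.185088
Keeping only the ground-station outage-present terms gives 0.129864, so
  P(ground-station outage | telemetry dropout) = 0.129864 / 0.185088 ≈ 0.7016

Pr[ground-station outage | telemetry dropout] ≈ 0.7016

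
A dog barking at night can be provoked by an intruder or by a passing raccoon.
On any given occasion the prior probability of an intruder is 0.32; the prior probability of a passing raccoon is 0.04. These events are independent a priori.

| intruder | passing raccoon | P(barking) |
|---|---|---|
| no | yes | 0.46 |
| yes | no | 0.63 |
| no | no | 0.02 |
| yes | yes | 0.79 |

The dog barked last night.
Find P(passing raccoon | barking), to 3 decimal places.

P(passing raccoon | barking) ≈ 0.099

For the numerator, keep only passing raccoon=true terms: 0.012512 + 0.010112 = 0.022624
Denominator P(barking): 0.02*0.68*0.96 + 0.46*0.68*0.04 + 0.63*0.32*0.96 + 0.79*0.32*0.04 = 0.229216
P(passing raccoon | barking) = 0.022624/0.229216 ≈ 0.099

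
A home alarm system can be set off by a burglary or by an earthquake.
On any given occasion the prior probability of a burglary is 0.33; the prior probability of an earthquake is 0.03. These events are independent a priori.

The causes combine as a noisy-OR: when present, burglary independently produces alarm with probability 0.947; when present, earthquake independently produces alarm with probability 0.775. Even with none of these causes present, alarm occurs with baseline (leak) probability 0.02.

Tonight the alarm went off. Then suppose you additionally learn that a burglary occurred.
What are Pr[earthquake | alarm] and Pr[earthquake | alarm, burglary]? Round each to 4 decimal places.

Under noisy-OR, P(alarm | causes) = 1 − (1−0.02)·∏(1−qᵢ) over the active causes.
P(alarm) = 0.02*0.67*0.97 + 0.7795*0.67*0.03 + 0.94806*0.33*0.97 + 0.988313*0.33*0.03 = 0.012998 + 0.015668 + 0.303474 + 0.009784 = 0.341924
Restricting to configurations with earthquake present: 0.015668 + 0.009784 = 0.025452.
P(earthquake | alarm) = 0.025452 / 0.341924 ≈ 0.0744

With the extra evidence:
Sum P(alarm|·) weighted by the priors over both values of earthquake:
  P(alarm | burglary) = 0.94806×0.97 + 0.988313×0.03
        = 0.919618 + 0.029649 = 0.949267
Configurations with earthquake contribute 0.029649, so
  P(earthquake | alarm, burglary) = 0.029649 / 0.949267 ≈ 0.0312
Conditioning on burglary lowers the posterior on earthquake: the classic explaining-away effect in a common-effect structure.

Pr[earthquake | alarm] ≈ 0.0744; Pr[earthquake | alarm, burglary] ≈ 0.0312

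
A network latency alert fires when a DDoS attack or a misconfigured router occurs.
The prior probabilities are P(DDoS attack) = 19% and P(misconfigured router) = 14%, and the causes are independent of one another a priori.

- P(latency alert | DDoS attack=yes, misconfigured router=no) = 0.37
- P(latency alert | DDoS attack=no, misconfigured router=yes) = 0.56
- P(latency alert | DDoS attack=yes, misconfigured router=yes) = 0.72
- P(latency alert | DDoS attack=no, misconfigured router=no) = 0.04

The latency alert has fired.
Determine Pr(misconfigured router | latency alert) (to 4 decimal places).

By total probability over the 4 (DDoS attack, misconfigured router) configurations:
  P(latency alert) = 0.04·0.81·0.86 + 0.56·0.81·0.14 + 0.37·0.19·0.86 + 0.72·0.19·0.14
        = 0.027864 + 0.063504 + 0.060458 + 0.019152 = 0.170978
Keeping only the misconfigured router-present terms gives 0.082656, so
  P(misconfigured router | latency alert) = 0.082656 / 0.170978 ≈ 0.4834

Pr(misconfigured router | latency alert) ≈ 0.4834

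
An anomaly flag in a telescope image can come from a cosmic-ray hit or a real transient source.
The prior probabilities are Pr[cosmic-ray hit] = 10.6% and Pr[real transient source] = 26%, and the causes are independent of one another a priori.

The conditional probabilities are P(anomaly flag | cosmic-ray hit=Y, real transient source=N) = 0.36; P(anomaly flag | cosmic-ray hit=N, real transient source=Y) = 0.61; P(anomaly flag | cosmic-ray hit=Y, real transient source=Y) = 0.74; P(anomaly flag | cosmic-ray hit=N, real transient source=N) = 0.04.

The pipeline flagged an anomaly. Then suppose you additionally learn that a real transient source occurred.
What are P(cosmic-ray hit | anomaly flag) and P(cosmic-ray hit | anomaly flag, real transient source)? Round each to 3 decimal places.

P(cosmic-ray hit | anomaly flag) ≈ 0.224; P(cosmic-ray hit | anomaly flag, real transient source) ≈ 0.126

Weight on cosmic-ray hit=true, given the evidence: 0.028238 + 0.020394 = 0.048632
Normalizer over all consistent configurations: 0.04×0.894×0.74 + 0.61×0.894×0.26 + 0.36×0.106×0.74 + 0.74×0.106×0.26 = 0.216882
P(cosmic-ray hit | anomaly flag) = 0.048632/0.216882 ≈ 0.224

Now also conditioning on real transient source=true:
By total probability over both values of cosmic-ray hit:
  P(anomaly flag | real transient source) = 0.61*0.894 + 0.74*0.106
        = 0.545340 + 0.078440 = 0.623780
Keeping only the cosmic-ray hit-present terms gives 0.078440, so
  P(cosmic-ray hit | anomaly flag, real transient source) = 0.078440 / 0.623780 ≈ 0.126
This is intercausal reasoning (explaining away): once real transient source accounts for the anomaly flag, cosmic-ray hit becomes less likely.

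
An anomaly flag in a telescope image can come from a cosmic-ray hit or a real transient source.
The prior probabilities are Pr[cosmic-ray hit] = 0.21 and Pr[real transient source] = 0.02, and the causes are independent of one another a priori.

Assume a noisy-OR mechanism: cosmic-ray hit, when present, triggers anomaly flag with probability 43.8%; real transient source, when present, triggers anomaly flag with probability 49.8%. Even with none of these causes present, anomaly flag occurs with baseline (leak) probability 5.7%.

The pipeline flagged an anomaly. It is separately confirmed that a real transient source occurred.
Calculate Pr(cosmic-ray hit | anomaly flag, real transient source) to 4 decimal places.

Under noisy-OR, P(anomaly flag | causes) = 1 − (1−0.057)·∏(1−qᵢ) over the active causes.
For the numerator, keep only cosmic-ray hit=true terms: 0.733957×0.21 = 0.154131
Normalizer over all consistent configurations: 0.526614×0.79 + 0.733957×0.21 = 0.570156
P(cosmic-ray hit | anomaly flag, real transient source) = 0.154131/0.570156 ≈ 0.2703

Pr(cosmic-ray hit | anomaly flag, real transient source) ≈ 0.2703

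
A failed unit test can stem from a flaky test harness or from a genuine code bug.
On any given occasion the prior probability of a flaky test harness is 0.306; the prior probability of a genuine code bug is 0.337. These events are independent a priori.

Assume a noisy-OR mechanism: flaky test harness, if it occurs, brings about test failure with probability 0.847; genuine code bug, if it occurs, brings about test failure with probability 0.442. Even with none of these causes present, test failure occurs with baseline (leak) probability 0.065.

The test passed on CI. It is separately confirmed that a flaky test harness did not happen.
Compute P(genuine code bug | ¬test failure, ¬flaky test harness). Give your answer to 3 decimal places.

Under noisy-OR, P(test failure | causes) = 1 − (1−0.065)·∏(1−qᵢ) over the active causes.
P(¬test failure | ¬flaky test harness) = 0.935×0.663 + 0.52173×0.337 = 0.619905 + 0.175823 = 0.795728
Restricting to configurations with genuine code bug present: 0.52173×0.337 = 0.175823.
Hence the posterior is 0.175823/0.795728 ≈ 0.221.

P(genuine code bug | ¬test failure, ¬flaky test harness) ≈ 0.221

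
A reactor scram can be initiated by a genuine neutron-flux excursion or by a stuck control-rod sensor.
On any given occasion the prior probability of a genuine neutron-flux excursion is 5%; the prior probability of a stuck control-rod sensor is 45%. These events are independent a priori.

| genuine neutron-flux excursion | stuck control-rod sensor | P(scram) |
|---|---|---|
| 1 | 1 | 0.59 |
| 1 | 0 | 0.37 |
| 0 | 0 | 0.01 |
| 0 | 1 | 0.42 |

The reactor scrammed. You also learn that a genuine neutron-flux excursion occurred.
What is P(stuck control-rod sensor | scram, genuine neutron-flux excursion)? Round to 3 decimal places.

Numerator (weight on configurations with stuck control-rod sensor): 0.59*0.45 = 0.265500
Denominator P(scram | genuine neutron-flux excursion): 0.37*0.55 + 0.59*0.45 = 0.469000
Posterior = 0.265500 / 0.469000 ≈ 0.566

P(stuck control-rod sensor | scram, genuine neutron-flux excursion) ≈ 0.566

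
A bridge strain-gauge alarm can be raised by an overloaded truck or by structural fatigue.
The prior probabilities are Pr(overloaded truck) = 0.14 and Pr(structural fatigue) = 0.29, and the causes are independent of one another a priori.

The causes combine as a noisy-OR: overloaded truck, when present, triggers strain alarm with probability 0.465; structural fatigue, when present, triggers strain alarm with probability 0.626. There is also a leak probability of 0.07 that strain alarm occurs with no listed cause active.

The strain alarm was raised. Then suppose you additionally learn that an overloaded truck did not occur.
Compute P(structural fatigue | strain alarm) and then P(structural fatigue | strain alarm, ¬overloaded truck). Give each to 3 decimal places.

P(structural fatigue | strain alarm) ≈ 0.679; P(structural fatigue | strain alarm, ¬overloaded truck) ≈ 0.792

Under noisy-OR, P(strain alarm | causes) = 1 − (1−0.07)·∏(1−qᵢ) over the active causes.
For the numerator, keep only structural fatigue=true terms: 0.162654 + 0.033045 = 0.195699
The normalizing constant is 0.07×0.86×0.71 + 0.65218×0.86×0.29 + 0.50245×0.14×0.71 + 0.813916×0.14×0.29 = 0.288385
Posterior = 0.195699 / 0.288385 ≈ 0.679

Now condition on the additional information:
P(strain alarm | ¬overloaded truck) = 0.07×0.71 + 0.65218×0.29 = 0.049700 + 0.189132 = 0.238832
Restricting to configurations with structural fatigue present: 0.65218×0.29 = 0.189132.
Hence the posterior is 0.189132/0.238832 ≈ 0.792.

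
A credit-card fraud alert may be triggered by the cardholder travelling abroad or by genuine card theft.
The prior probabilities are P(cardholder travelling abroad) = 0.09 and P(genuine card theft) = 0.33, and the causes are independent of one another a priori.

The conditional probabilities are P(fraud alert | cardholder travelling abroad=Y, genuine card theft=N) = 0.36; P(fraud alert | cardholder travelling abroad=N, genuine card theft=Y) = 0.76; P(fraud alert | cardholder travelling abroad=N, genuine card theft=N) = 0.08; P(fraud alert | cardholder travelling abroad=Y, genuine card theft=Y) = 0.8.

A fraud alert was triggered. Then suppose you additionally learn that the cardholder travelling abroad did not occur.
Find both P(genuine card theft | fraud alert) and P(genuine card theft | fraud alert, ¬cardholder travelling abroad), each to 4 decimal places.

P(fraud alert) = 0.08*0.91*0.67 + 0.76*0.91*0.33 + 0.36*0.09*0.67 + 0.8*0.09*0.33 = 0.048776 + 0.228228 + 0.021708 + 0.023760 = 0.322472
Restricting to configurations with genuine card theft present: 0.228228 + 0.023760 = 0.251988.
So P(genuine card theft | fraud alert) = 0.251988/0.322472 ≈ 0.7814.

Now condition on the additional information:
Enumerate both values of genuine card theft and weight by the priors:
  P(fraud alert | ¬cardholder travelling abroad) = 0.08×0.67 + 0.76×0.33
        = 0.053600 + 0.250800 = 0.304400
The terms with genuine card theft present sum to 0.250800, so
  P(genuine card theft | fraud alert, ¬cardholder travelling abroad) = 0.250800 / 0.304400 ≈ 0.8239
Ruling out cardholder travelling abroad raises the posterior on genuine card theft — the flip side of explaining away.

P(genuine card theft | fraud alert) ≈ 0.7814; P(genuine card theft | fraud alert, ¬cardholder travelling abroad) ≈ 0.8239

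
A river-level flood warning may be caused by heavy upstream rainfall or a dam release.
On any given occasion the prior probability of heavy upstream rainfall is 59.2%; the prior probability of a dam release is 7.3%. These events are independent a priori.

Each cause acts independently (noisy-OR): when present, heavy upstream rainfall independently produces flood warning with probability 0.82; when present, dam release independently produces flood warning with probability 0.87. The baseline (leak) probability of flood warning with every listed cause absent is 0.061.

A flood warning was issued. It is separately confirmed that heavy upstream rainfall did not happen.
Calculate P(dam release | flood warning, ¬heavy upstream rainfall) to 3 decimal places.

P(dam release | flood warning, ¬heavy upstream rainfall) ≈ 0.531

Under noisy-OR, P(flood warning | causes) = 1 − (1−0.061)·∏(1−qᵢ) over the active causes.
Sum P(flood warning|·) weighted by the priors over both values of dam release:
  P(flood warning | ¬heavy upstream rainfall) = 0.061×0.927 + 0.87793×0.073
        = 0.056547 + 0.064089 = 0.120636
Configurations with dam release contribute 0.064089, so
  P(dam release | flood warning, ¬heavy upstream rainfall) = 0.064089 / 0.120636 ≈ 0.531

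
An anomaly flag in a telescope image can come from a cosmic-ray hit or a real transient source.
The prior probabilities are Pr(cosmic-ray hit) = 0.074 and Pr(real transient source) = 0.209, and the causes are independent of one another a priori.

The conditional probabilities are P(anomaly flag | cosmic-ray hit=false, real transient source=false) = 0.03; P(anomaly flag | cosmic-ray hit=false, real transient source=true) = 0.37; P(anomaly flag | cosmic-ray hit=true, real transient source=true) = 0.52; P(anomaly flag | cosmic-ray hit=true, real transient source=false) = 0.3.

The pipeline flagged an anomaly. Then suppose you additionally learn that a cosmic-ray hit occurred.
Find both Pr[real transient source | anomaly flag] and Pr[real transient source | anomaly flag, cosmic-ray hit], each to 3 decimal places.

Weight on real transient source=true, given the evidence: 0.071608 + 0.008042 = 0.079650
The normalizing constant is 0.03*0.926*0.791 + 0.37*0.926*0.209 + 0.3*0.074*0.791 + 0.52*0.074*0.209 = 0.119184
Posterior = 0.079650 / 0.119184 ≈ 0.668

Now condition on the additional information:
Numerator (weight on configurations with real transient source): 0.52*0.209 = 0.108680
The normalizing constant is 0.3*0.791 + 0.52*0.209 = 0.345980
Posterior = 0.108680 / 0.345980 ≈ 0.314

Pr[real transient source | anomaly flag] ≈ 0.668; Pr[real transient source | anomaly flag, cosmic-ray hit] ≈ 0.314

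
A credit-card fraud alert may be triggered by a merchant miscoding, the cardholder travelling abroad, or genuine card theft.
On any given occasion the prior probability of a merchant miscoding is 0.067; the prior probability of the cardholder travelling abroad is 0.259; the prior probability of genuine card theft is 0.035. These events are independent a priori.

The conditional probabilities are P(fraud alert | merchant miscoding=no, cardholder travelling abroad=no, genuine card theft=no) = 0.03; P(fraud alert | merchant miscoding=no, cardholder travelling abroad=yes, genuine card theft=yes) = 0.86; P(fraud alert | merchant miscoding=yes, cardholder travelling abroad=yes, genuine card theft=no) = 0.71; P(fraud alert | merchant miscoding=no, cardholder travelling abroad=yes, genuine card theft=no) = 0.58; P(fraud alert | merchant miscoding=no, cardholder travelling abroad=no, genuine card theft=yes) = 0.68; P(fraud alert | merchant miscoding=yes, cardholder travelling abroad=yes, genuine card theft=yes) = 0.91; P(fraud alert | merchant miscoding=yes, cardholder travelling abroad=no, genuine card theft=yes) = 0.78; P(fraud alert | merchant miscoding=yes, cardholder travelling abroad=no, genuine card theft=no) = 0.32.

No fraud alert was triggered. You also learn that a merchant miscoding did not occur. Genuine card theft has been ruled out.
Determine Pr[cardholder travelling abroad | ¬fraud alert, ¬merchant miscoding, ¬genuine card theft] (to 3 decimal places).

By total probability over both values of cardholder travelling abroad:
  P(¬fraud alert | ¬merchant miscoding, ¬genuine card theft) = 0.97*0.741 + 0.42*0.259
        = 0.718770 + 0.108780 = 0.827550
The terms with cardholder travelling abroad present sum to 0.108780, so
  P(cardholder travelling abroad | ¬fraud alert, ¬merchant miscoding, ¬genuine card theft) = 0.108780 / 0.827550 ≈ 0.131

Pr[cardholder travelling abroad | ¬fraud alert, ¬merchant miscoding, ¬genuine card theft] ≈ 0.131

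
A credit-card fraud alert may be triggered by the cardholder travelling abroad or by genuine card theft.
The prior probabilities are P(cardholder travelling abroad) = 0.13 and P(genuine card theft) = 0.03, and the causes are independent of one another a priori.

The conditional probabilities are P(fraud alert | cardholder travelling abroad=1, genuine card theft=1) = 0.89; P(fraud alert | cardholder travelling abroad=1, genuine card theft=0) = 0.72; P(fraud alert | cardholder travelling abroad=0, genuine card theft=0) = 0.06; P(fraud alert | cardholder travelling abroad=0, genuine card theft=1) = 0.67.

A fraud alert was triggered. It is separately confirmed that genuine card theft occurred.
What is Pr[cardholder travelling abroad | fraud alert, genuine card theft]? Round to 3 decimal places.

Weight on cardholder travelling abroad=true, given the evidence: 0.89×0.13 = 0.115700
Normalizer over all consistent configurations: 0.67×0.87 + 0.89×0.13 = 0.698600
P(cardholder travelling abroad | fraud alert, genuine card theft) = 0.115700/0.698600 ≈ 0.166

Pr[cardholder travelling abroad | fraud alert, genuine card theft] ≈ 0.166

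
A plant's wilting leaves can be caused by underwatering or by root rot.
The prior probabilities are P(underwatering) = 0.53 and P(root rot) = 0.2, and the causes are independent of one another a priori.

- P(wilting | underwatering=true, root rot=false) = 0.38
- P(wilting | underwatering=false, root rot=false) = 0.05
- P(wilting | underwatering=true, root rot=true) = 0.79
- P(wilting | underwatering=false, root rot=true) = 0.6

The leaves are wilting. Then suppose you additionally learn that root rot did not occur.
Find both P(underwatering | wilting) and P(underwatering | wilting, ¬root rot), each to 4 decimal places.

P(wilting) = 0.05*0.47*0.8 + 0.6*0.47*0.2 + 0.38*0.53*0.8 + 0.79*0.53*0.2 = 0.018800 + 0.056400 + 0.161120 + 0.083740 = 0.320060
Restricting to configurations with underwatering present: 0.161120 + 0.083740 = 0.244860.
Hence the posterior is 0.244860/0.320060 ≈ 0.7650.

Now condition on the additional information:
P(wilting | ¬root rot) = 0.05*0.47 + 0.38*0.53 = 0.023500 + 0.201400 = 0.224900
Restricting to configurations with underwatering present: 0.38*0.53 = 0.201400.
P(underwatering | wilting, ¬root rot) = 0.201400 / 0.224900 ≈ 0.8955

P(underwatering | wilting) ≈ 0.7650; P(underwatering | wilting, ¬root rot) ≈ 0.8955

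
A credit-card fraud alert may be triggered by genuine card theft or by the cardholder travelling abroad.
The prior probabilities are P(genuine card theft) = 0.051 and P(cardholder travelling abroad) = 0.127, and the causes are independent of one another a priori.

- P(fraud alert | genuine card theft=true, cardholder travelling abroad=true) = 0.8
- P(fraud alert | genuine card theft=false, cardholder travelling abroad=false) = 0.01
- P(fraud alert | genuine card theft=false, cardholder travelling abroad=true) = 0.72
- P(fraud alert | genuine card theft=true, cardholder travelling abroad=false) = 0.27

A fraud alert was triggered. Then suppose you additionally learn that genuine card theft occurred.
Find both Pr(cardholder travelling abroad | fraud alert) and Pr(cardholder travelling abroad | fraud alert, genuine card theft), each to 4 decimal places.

P(fraud alert) = 0.01·0.949·0.873 + 0.72·0.949·0.127 + 0.27·0.051·0.873 + 0.8·0.051·0.127 = 0.008285 + 0.086777 + 0.012021 + 0.005182 = 0.112265
Of this, 0.091959 comes from 0.086777 + 0.005182 (the cardholder travelling abroad=true cases).
Hence the posterior is 0.091959/0.112265 ≈ 0.8191.

Now condition on the additional information:
P(fraud alert | genuine card theft) = 0.27*0.873 + 0.8*0.127 = 0.235710 + 0.101600 = 0.337310
Restricting to configurations with cardholder travelling abroad present: 0.8*0.127 = 0.101600.
P(cardholder travelling abroad | fraud alert, genuine card theft) = 0.101600 / 0.337310 ≈ 0.3012

Pr(cardholder travelling abroad | fraud alert) ≈ 0.8191; Pr(cardholder travelling abroad | fraud alert, genuine card theft) ≈ 0.3012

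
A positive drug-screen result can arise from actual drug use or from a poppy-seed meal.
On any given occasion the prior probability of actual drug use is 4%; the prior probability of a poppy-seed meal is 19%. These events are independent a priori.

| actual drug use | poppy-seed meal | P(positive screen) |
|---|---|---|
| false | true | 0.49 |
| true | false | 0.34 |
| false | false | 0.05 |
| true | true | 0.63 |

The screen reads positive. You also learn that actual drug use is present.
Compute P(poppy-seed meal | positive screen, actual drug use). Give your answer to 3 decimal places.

P(poppy-seed meal | positive screen, actual drug use) ≈ 0.303

P(positive screen | actual drug use) = 0.34×0.81 + 0.63×0.19 = 0.275400 + 0.119700 = 0.395100
The poppy-seed meal-present share is 0.63×0.19 = 0.119700.
Hence the posterior is 0.119700/0.395100 ≈ 0.303.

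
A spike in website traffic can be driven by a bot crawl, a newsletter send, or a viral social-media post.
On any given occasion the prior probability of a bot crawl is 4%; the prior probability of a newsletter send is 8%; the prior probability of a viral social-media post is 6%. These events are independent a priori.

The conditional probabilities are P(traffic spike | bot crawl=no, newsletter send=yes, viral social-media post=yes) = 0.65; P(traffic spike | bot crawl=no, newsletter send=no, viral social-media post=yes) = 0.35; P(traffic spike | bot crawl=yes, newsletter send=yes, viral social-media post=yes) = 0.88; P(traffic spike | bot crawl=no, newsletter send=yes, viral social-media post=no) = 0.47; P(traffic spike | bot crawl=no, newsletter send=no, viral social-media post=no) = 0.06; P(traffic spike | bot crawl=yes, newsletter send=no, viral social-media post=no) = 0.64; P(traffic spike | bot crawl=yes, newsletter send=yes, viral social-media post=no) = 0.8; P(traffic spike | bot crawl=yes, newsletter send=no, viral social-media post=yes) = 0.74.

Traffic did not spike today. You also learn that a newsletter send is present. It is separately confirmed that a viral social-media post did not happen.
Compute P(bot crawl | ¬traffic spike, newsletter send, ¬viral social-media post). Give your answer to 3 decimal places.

For the numerator, keep only bot crawl=true terms: 0.2*0.04 = 0.008000
Normalizer over all consistent configurations: 0.53*0.96 + 0.2*0.04 = 0.516800
P(bot crawl | ¬traffic spike, newsletter send, ¬viral social-media post) = 0.008000/0.516800 ≈ 0.015

P(bot crawl | ¬traffic spike, newsletter send, ¬viral social-media post) ≈ 0.015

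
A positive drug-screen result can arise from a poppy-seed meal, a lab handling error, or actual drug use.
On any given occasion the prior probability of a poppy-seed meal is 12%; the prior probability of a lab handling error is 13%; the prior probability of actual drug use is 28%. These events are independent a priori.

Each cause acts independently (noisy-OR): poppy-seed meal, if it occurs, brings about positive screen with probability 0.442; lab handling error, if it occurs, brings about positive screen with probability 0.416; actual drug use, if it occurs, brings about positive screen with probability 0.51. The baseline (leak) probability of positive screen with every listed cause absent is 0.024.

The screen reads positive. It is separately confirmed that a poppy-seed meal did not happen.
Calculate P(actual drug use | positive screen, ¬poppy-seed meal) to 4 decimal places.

Under noisy-OR, P(positive screen | causes) = 1 − (1−0.024)·∏(1−qᵢ) over the active causes.
By total probability over the 4 (lab handling error, actual drug use) configurations:
  P(positive screen | ¬poppy-seed meal) = 0.024·0.87·0.72 + 0.52176·0.87·0.28 + 0.430016·0.13·0.72 + 0.720708·0.13·0.28
        = 0.015034 + 0.127101 + 0.040249 + 0.026234 = 0.208618
The terms with actual drug use present sum to 0.153335, so
  P(actual drug use | positive screen, ¬poppy-seed meal) = 0.153335 / 0.208618 ≈ 0.7350

P(actual drug use | positive screen, ¬poppy-seed meal) ≈ 0.7350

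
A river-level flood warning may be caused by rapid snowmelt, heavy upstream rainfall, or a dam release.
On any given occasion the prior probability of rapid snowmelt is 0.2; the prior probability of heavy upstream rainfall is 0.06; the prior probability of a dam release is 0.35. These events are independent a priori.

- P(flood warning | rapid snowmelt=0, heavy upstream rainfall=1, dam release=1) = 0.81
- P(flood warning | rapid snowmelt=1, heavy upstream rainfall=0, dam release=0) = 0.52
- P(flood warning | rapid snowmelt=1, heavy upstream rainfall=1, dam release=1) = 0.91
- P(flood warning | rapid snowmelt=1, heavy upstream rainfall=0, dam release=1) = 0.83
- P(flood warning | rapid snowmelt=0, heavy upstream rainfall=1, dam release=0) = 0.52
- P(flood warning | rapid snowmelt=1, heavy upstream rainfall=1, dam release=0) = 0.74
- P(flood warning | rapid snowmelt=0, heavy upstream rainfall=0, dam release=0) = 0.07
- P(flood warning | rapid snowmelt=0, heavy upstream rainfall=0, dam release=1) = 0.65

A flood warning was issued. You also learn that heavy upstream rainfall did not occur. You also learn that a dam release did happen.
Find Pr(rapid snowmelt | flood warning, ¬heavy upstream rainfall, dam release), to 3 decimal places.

P(flood warning | ¬heavy upstream rainfall, dam release) = 0.65*0.8 + 0.83*0.2 = 0.520000 + 0.166000 = 0.686000
Of this, 0.166000 comes from 0.83*0.2 (the rapid snowmelt=true cases).
P(rapid snowmelt | flood warning, ¬heavy upstream rainfall, dam release) = 0.166000 / 0.686000 ≈ 0.242

Pr(rapid snowmelt | flood warning, ¬heavy upstream rainfall, dam release) ≈ 0.242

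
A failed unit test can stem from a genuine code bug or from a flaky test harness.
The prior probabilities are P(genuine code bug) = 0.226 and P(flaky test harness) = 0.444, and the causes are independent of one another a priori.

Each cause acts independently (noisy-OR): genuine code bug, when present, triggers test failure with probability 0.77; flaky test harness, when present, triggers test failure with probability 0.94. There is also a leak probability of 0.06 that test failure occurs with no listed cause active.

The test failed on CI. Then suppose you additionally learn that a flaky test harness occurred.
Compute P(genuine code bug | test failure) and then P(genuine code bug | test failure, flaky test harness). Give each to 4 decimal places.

Under noisy-OR, P(test failure | causes) = 1 − (1−0.06)·∏(1−qᵢ) over the active causes.
For the numerator, keep only genuine code bug=true terms: 0.098489 + 0.099042 = 0.197531
The normalizing constant is 0.06*0.774*0.556 + 0.9436*0.774*0.444 + 0.7838*0.226*0.556 + 0.987028*0.226*0.444 = 0.547626
P(genuine code bug | test failure) = 0.197531/0.547626 ≈ 0.3607

With the extra evidence:
Sum P(test failure|·) weighted by the priors over both values of genuine code bug:
  P(test failure | flaky test harness) = 0.9436*0.774 + 0.987028*0.226
        = 0.730346 + 0.223068 = 0.953414
Configurations with genuine code bug contribute 0.223068, so
  P(genuine code bug | test failure, flaky test harness) = 0.223068 / 0.953414 ≈ 0.2340
— flaky test harness explains away the evidence for genuine code bug.

P(genuine code bug | test failure) ≈ 0.3607; P(genuine code bug | test failure, flaky test harness) ≈ 0.2340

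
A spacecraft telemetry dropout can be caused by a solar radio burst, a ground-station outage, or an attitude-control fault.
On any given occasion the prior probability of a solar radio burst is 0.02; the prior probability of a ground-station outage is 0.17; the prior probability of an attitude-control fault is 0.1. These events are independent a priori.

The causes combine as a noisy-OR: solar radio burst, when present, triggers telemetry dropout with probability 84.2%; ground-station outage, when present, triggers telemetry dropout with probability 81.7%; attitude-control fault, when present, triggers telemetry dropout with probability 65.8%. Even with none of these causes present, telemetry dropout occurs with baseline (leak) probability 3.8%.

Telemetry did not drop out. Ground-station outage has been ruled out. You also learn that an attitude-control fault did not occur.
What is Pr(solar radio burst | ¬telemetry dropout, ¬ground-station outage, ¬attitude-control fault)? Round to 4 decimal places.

Pr(solar radio burst | ¬telemetry dropout, ¬ground-station outage, ¬attitude-control fault) ≈ 0.0032

Under noisy-OR, P(telemetry dropout | causes) = 1 − (1−0.038)·∏(1−qᵢ) over the active causes.
P(¬telemetry dropout | ¬ground-station outage, ¬attitude-control fault) = 0.962*0.98 + 0.151996*0.02 = 0.942760 + 0.003040 = 0.945800
The solar radio burst-present share is 0.151996*0.02 = 0.003040.
P(solar radio burst | ¬telemetry dropout, ¬ground-station outage, ¬attitude-control fault) = 0.003040 / 0.945800 ≈ 0.0032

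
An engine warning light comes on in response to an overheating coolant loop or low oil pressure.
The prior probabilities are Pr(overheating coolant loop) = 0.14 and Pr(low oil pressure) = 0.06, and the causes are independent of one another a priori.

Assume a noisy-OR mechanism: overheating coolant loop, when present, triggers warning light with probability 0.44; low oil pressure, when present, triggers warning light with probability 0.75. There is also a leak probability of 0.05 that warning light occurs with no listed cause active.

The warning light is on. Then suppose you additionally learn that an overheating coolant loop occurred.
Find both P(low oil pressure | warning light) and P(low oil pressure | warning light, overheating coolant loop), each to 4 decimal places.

Under noisy-OR, P(warning light | causes) = 1 − (1−0.05)·∏(1−qᵢ) over the active causes.
For the numerator, keep only low oil pressure=true terms: 0.039345 + 0.007283 = 0.046628
The normalizing constant is 0.05*0.86*0.94 + 0.7625*0.86*0.06 + 0.468*0.14*0.94 + 0.867*0.14*0.06 = 0.148637
Posterior = 0.046628 / 0.148637 ≈ 0.3137

Now condition on the additional information:
By total probability over both values of low oil pressure:
  P(warning light | overheating coolant loop) = 0.468×0.94 + 0.867×0.06
        = 0.439920 + 0.052020 = 0.491940
The terms with low oil pressure present sum to 0.052020, so
  P(low oil pressure | warning light, overheating coolant loop) = 0.052020 / 0.491940 ≈ 0.1057

P(low oil pressure | warning light) ≈ 0.3137; P(low oil pressure | warning light, overheating coolant loop) ≈ 0.1057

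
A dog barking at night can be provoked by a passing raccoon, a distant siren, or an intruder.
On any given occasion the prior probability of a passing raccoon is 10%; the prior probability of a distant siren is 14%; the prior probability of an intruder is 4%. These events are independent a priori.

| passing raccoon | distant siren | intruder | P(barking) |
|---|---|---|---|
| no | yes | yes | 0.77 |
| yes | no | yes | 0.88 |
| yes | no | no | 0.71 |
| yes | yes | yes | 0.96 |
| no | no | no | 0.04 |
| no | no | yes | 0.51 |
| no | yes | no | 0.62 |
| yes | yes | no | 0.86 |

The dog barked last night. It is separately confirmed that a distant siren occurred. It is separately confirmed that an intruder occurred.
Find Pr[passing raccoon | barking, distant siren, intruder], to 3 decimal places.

P(barking | distant siren, intruder) = 0.77×0.9 + 0.96×0.1 = 0.693000 + 0.096000 = 0.789000
The passing raccoon-present share is 0.96×0.1 = 0.096000.
Hence the posterior is 0.096000/0.789000 ≈ 0.122.

Pr[passing raccoon | barking, distant siren, intruder] ≈ 0.122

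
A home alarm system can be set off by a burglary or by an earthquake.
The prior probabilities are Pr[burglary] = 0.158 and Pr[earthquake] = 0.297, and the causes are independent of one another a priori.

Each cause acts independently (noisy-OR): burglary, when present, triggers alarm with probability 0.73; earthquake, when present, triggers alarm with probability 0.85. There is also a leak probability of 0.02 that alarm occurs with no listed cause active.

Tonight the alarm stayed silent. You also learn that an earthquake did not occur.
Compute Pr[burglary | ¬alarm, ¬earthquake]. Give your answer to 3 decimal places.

Pr[burglary | ¬alarm, ¬earthquake] ≈ 0.048

Under noisy-OR, P(alarm | causes) = 1 − (1−0.02)·∏(1−qᵢ) over the active causes.
By total probability over both values of burglary:
  P(¬alarm | ¬earthquake) = 0.98·0.842 + 0.2646·0.158
        = 0.825160 + 0.041807 = 0.866967
Keeping only the burglary-present terms gives 0.041807, so
  P(burglary | ¬alarm, ¬earthquake) = 0.041807 / 0.866967 ≈ 0.048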